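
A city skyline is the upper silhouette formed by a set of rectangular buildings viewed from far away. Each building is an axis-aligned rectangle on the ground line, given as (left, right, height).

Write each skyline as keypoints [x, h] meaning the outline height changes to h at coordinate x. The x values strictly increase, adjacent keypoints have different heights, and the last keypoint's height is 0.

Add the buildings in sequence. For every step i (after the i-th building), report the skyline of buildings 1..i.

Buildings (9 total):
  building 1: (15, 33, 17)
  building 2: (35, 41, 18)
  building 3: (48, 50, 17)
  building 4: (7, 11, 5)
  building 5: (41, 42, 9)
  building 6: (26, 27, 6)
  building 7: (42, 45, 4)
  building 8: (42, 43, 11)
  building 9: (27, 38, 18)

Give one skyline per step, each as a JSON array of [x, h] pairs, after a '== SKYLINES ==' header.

== SKYLINES ==
[[15,17],[33,0]]
[[15,17],[33,0],[35,18],[41,0]]
[[15,17],[33,0],[35,18],[41,0],[48,17],[50,0]]
[[7,5],[11,0],[15,17],[33,0],[35,18],[41,0],[48,17],[50,0]]
[[7,5],[11,0],[15,17],[33,0],[35,18],[41,9],[42,0],[48,17],[50,0]]
[[7,5],[11,0],[15,17],[33,0],[35,18],[41,9],[42,0],[48,17],[50,0]]
[[7,5],[11,0],[15,17],[33,0],[35,18],[41,9],[42,4],[45,0],[48,17],[50,0]]
[[7,5],[11,0],[15,17],[33,0],[35,18],[41,9],[42,11],[43,4],[45,0],[48,17],[50,0]]
[[7,5],[11,0],[15,17],[27,18],[41,9],[42,11],[43,4],[45,0],[48,17],[50,0]]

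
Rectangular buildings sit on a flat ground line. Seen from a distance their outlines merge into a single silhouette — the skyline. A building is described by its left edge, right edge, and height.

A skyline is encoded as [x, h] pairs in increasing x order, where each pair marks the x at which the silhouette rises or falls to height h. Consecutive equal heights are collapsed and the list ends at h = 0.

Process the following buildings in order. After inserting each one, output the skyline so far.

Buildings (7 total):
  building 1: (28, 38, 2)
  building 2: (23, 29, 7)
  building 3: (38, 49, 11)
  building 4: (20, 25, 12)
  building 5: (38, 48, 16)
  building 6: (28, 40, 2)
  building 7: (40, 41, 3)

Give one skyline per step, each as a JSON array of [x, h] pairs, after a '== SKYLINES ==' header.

== SKYLINES ==
[[28,2],[38,0]]
[[23,7],[29,2],[38,0]]
[[23,7],[29,2],[38,11],[49,0]]
[[20,12],[25,7],[29,2],[38,11],[49,0]]
[[20,12],[25,7],[29,2],[38,16],[48,11],[49,0]]
[[20,12],[25,7],[29,2],[38,16],[48,11],[49,0]]
[[20,12],[25,7],[29,2],[38,16],[48,11],[49,0]]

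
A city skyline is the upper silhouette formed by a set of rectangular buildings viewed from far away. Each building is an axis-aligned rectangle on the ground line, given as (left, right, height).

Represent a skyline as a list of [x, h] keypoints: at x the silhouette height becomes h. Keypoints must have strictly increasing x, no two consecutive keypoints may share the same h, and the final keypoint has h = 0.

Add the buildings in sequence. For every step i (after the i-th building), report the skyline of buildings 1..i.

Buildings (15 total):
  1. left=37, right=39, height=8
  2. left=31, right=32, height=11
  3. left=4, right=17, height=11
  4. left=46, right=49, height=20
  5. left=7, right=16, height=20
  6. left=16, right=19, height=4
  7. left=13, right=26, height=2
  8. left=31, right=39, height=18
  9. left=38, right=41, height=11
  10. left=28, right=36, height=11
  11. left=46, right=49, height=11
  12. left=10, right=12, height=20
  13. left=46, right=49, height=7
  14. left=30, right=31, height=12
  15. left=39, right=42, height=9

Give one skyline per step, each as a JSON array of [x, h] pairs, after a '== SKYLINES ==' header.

== SKYLINES ==
[[37,8],[39,0]]
[[31,11],[32,0],[37,8],[39,0]]
[[4,11],[17,0],[31,11],[32,0],[37,8],[39,0]]
[[4,11],[17,0],[31,11],[32,0],[37,8],[39,0],[46,20],[49,0]]
[[4,11],[7,20],[16,11],[17,0],[31,11],[32,0],[37,8],[39,0],[46,20],[49,0]]
[[4,11],[7,20],[16,11],[17,4],[19,0],[31,11],[32,0],[37,8],[39,0],[46,20],[49,0]]
[[4,11],[7,20],[16,11],[17,4],[19,2],[26,0],[31,11],[32,0],[37,8],[39,0],[46,20],[49,0]]
[[4,11],[7,20],[16,11],[17,4],[19,2],[26,0],[31,18],[39,0],[46,20],[49,0]]
[[4,11],[7,20],[16,11],[17,4],[19,2],[26,0],[31,18],[39,11],[41,0],[46,20],[49,0]]
[[4,11],[7,20],[16,11],[17,4],[19,2],[26,0],[28,11],[31,18],[39,11],[41,0],[46,20],[49,0]]
[[4,11],[7,20],[16,11],[17,4],[19,2],[26,0],[28,11],[31,18],[39,11],[41,0],[46,20],[49,0]]
[[4,11],[7,20],[16,11],[17,4],[19,2],[26,0],[28,11],[31,18],[39,11],[41,0],[46,20],[49,0]]
[[4,11],[7,20],[16,11],[17,4],[19,2],[26,0],[28,11],[31,18],[39,11],[41,0],[46,20],[49,0]]
[[4,11],[7,20],[16,11],[17,4],[19,2],[26,0],[28,11],[30,12],[31,18],[39,11],[41,0],[46,20],[49,0]]
[[4,11],[7,20],[16,11],[17,4],[19,2],[26,0],[28,11],[30,12],[31,18],[39,11],[41,9],[42,0],[46,20],[49,0]]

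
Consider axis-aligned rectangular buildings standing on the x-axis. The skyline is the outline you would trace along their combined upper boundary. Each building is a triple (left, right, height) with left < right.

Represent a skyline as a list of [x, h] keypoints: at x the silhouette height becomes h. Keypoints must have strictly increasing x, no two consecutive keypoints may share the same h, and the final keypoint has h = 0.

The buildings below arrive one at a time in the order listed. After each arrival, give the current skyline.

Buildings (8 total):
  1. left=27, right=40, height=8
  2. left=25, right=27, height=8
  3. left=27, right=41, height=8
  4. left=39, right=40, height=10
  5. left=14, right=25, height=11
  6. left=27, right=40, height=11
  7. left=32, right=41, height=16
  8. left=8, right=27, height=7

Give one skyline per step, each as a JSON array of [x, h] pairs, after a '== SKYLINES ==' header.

== SKYLINES ==
[[27,8],[40,0]]
[[25,8],[40,0]]
[[25,8],[41,0]]
[[25,8],[39,10],[40,8],[41,0]]
[[14,11],[25,8],[39,10],[40,8],[41,0]]
[[14,11],[25,8],[27,11],[40,8],[41,0]]
[[14,11],[25,8],[27,11],[32,16],[41,0]]
[[8,7],[14,11],[25,8],[27,11],[32,16],[41,0]]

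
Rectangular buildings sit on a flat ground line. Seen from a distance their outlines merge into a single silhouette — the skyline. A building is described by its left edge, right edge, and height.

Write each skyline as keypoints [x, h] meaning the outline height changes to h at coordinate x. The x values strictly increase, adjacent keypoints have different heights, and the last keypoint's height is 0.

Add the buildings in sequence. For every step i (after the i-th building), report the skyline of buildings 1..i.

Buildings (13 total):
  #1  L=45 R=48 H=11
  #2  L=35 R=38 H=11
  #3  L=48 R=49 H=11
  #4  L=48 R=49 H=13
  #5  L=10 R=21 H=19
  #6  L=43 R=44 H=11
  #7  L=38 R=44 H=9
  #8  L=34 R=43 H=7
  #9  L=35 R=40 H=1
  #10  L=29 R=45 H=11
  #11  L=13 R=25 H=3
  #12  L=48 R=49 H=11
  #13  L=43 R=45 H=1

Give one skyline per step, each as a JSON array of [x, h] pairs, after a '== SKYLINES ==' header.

== SKYLINES ==
[[45,11],[48,0]]
[[35,11],[38,0],[45,11],[48,0]]
[[35,11],[38,0],[45,11],[49,0]]
[[35,11],[38,0],[45,11],[48,13],[49,0]]
[[10,19],[21,0],[35,11],[38,0],[45,11],[48,13],[49,0]]
[[10,19],[21,0],[35,11],[38,0],[43,11],[44,0],[45,11],[48,13],[49,0]]
[[10,19],[21,0],[35,11],[38,9],[43,11],[44,0],[45,11],[48,13],[49,0]]
[[10,19],[21,0],[34,7],[35,11],[38,9],[43,11],[44,0],[45,11],[48,13],[49,0]]
[[10,19],[21,0],[34,7],[35,11],[38,9],[43,11],[44,0],[45,11],[48,13],[49,0]]
[[10,19],[21,0],[29,11],[48,13],[49,0]]
[[10,19],[21,3],[25,0],[29,11],[48,13],[49,0]]
[[10,19],[21,3],[25,0],[29,11],[48,13],[49,0]]
[[10,19],[21,3],[25,0],[29,11],[48,13],[49,0]]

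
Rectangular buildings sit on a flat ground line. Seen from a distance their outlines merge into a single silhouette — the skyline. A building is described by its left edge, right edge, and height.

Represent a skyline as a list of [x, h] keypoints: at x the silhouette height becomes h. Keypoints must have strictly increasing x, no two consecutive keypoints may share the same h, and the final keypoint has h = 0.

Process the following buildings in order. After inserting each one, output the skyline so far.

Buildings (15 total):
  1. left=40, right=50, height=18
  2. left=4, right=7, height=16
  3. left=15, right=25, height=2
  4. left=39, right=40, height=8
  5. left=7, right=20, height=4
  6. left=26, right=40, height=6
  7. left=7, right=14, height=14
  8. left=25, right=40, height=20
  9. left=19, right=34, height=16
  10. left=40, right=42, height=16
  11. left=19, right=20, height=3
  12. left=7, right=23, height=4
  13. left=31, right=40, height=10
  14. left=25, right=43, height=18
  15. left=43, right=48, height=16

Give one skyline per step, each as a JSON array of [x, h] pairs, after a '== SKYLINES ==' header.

== SKYLINES ==
[[40,18],[50,0]]
[[4,16],[7,0],[40,18],[50,0]]
[[4,16],[7,0],[15,2],[25,0],[40,18],[50,0]]
[[4,16],[7,0],[15,2],[25,0],[39,8],[40,18],[50,0]]
[[4,16],[7,4],[20,2],[25,0],[39,8],[40,18],[50,0]]
[[4,16],[7,4],[20,2],[25,0],[26,6],[39,8],[40,18],[50,0]]
[[4,16],[7,14],[14,4],[20,2],[25,0],[26,6],[39,8],[40,18],[50,0]]
[[4,16],[7,14],[14,4],[20,2],[25,20],[40,18],[50,0]]
[[4,16],[7,14],[14,4],[19,16],[25,20],[40,18],[50,0]]
[[4,16],[7,14],[14,4],[19,16],[25,20],[40,18],[50,0]]
[[4,16],[7,14],[14,4],[19,16],[25,20],[40,18],[50,0]]
[[4,16],[7,14],[14,4],[19,16],[25,20],[40,18],[50,0]]
[[4,16],[7,14],[14,4],[19,16],[25,20],[40,18],[50,0]]
[[4,16],[7,14],[14,4],[19,16],[25,20],[40,18],[50,0]]
[[4,16],[7,14],[14,4],[19,16],[25,20],[40,18],[50,0]]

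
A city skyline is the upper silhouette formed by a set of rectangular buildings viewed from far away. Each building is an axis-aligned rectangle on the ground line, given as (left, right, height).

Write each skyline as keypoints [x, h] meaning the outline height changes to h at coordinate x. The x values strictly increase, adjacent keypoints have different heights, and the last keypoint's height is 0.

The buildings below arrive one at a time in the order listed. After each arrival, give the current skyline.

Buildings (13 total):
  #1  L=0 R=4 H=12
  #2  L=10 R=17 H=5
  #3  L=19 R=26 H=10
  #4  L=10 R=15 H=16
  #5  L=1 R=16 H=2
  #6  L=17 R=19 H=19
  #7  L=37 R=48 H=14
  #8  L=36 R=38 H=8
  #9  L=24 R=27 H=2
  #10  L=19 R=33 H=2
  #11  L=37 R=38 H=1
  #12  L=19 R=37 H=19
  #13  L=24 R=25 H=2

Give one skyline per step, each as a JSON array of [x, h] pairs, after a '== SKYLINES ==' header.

== SKYLINES ==
[[0,12],[4,0]]
[[0,12],[4,0],[10,5],[17,0]]
[[0,12],[4,0],[10,5],[17,0],[19,10],[26,0]]
[[0,12],[4,0],[10,16],[15,5],[17,0],[19,10],[26,0]]
[[0,12],[4,2],[10,16],[15,5],[17,0],[19,10],[26,0]]
[[0,12],[4,2],[10,16],[15,5],[17,19],[19,10],[26,0]]
[[0,12],[4,2],[10,16],[15,5],[17,19],[19,10],[26,0],[37,14],[48,0]]
[[0,12],[4,2],[10,16],[15,5],[17,19],[19,10],[26,0],[36,8],[37,14],[48,0]]
[[0,12],[4,2],[10,16],[15,5],[17,19],[19,10],[26,2],[27,0],[36,8],[37,14],[48,0]]
[[0,12],[4,2],[10,16],[15,5],[17,19],[19,10],[26,2],[33,0],[36,8],[37,14],[48,0]]
[[0,12],[4,2],[10,16],[15,5],[17,19],[19,10],[26,2],[33,0],[36,8],[37,14],[48,0]]
[[0,12],[4,2],[10,16],[15,5],[17,19],[37,14],[48,0]]
[[0,12],[4,2],[10,16],[15,5],[17,19],[37,14],[48,0]]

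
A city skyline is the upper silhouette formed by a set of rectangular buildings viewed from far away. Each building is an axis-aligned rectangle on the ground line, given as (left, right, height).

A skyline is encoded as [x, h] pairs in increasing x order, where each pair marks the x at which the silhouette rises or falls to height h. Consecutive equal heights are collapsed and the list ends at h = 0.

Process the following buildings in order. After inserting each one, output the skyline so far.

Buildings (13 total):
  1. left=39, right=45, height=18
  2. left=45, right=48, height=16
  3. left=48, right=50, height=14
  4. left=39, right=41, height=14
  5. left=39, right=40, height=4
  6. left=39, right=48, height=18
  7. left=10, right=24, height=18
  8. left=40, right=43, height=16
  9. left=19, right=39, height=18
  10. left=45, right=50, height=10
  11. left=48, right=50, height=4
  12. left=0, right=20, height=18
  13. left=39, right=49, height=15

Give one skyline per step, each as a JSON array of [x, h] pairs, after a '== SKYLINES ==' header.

== SKYLINES ==
[[39,18],[45,0]]
[[39,18],[45,16],[48,0]]
[[39,18],[45,16],[48,14],[50,0]]
[[39,18],[45,16],[48,14],[50,0]]
[[39,18],[45,16],[48,14],[50,0]]
[[39,18],[48,14],[50,0]]
[[10,18],[24,0],[39,18],[48,14],[50,0]]
[[10,18],[24,0],[39,18],[48,14],[50,0]]
[[10,18],[48,14],[50,0]]
[[10,18],[48,14],[50,0]]
[[10,18],[48,14],[50,0]]
[[0,18],[48,14],[50,0]]
[[0,18],[48,15],[49,14],[50,0]]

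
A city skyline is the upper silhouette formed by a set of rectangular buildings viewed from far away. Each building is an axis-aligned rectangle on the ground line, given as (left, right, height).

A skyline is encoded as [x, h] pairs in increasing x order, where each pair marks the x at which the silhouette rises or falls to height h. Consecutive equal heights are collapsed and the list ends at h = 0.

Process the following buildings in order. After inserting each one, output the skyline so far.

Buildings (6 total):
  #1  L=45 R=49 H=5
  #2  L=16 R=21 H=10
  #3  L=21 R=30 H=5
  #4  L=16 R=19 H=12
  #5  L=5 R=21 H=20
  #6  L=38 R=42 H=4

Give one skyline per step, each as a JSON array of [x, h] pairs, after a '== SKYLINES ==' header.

== SKYLINES ==
[[45,5],[49,0]]
[[16,10],[21,0],[45,5],[49,0]]
[[16,10],[21,5],[30,0],[45,5],[49,0]]
[[16,12],[19,10],[21,5],[30,0],[45,5],[49,0]]
[[5,20],[21,5],[30,0],[45,5],[49,0]]
[[5,20],[21,5],[30,0],[38,4],[42,0],[45,5],[49,0]]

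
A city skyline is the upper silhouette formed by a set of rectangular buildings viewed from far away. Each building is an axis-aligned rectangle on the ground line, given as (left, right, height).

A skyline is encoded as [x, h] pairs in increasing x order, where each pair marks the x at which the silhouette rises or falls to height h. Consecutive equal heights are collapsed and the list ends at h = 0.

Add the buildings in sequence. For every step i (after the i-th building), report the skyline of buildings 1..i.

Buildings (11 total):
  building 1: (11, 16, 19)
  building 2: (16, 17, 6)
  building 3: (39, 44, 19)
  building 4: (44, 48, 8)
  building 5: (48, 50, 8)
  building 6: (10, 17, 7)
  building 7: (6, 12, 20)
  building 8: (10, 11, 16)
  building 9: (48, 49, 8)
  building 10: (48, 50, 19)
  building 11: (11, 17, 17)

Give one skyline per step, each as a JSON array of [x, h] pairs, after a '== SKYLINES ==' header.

== SKYLINES ==
[[11,19],[16,0]]
[[11,19],[16,6],[17,0]]
[[11,19],[16,6],[17,0],[39,19],[44,0]]
[[11,19],[16,6],[17,0],[39,19],[44,8],[48,0]]
[[11,19],[16,6],[17,0],[39,19],[44,8],[50,0]]
[[10,7],[11,19],[16,7],[17,0],[39,19],[44,8],[50,0]]
[[6,20],[12,19],[16,7],[17,0],[39,19],[44,8],[50,0]]
[[6,20],[12,19],[16,7],[17,0],[39,19],[44,8],[50,0]]
[[6,20],[12,19],[16,7],[17,0],[39,19],[44,8],[50,0]]
[[6,20],[12,19],[16,7],[17,0],[39,19],[44,8],[48,19],[50,0]]
[[6,20],[12,19],[16,17],[17,0],[39,19],[44,8],[48,19],[50,0]]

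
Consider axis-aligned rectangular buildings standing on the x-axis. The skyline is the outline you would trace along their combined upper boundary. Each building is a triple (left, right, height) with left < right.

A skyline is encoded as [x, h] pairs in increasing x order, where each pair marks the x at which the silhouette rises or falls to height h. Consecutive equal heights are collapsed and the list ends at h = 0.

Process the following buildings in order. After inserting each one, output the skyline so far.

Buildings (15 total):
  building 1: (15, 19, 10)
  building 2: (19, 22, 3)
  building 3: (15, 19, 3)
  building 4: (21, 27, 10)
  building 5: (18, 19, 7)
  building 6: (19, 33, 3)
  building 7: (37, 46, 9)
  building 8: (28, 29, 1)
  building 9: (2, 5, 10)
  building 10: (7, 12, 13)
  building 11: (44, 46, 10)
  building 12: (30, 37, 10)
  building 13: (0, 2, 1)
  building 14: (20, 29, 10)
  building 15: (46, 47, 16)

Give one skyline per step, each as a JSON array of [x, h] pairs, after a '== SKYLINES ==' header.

== SKYLINES ==
[[15,10],[19,0]]
[[15,10],[19,3],[22,0]]
[[15,10],[19,3],[22,0]]
[[15,10],[19,3],[21,10],[27,0]]
[[15,10],[19,3],[21,10],[27,0]]
[[15,10],[19,3],[21,10],[27,3],[33,0]]
[[15,10],[19,3],[21,10],[27,3],[33,0],[37,9],[46,0]]
[[15,10],[19,3],[21,10],[27,3],[33,0],[37,9],[46,0]]
[[2,10],[5,0],[15,10],[19,3],[21,10],[27,3],[33,0],[37,9],[46,0]]
[[2,10],[5,0],[7,13],[12,0],[15,10],[19,3],[21,10],[27,3],[33,0],[37,9],[46,0]]
[[2,10],[5,0],[7,13],[12,0],[15,10],[19,3],[21,10],[27,3],[33,0],[37,9],[44,10],[46,0]]
[[2,10],[5,0],[7,13],[12,0],[15,10],[19,3],[21,10],[27,3],[30,10],[37,9],[44,10],[46,0]]
[[0,1],[2,10],[5,0],[7,13],[12,0],[15,10],[19,3],[21,10],[27,3],[30,10],[37,9],[44,10],[46,0]]
[[0,1],[2,10],[5,0],[7,13],[12,0],[15,10],[19,3],[20,10],[29,3],[30,10],[37,9],[44,10],[46,0]]
[[0,1],[2,10],[5,0],[7,13],[12,0],[15,10],[19,3],[20,10],[29,3],[30,10],[37,9],[44,10],[46,16],[47,0]]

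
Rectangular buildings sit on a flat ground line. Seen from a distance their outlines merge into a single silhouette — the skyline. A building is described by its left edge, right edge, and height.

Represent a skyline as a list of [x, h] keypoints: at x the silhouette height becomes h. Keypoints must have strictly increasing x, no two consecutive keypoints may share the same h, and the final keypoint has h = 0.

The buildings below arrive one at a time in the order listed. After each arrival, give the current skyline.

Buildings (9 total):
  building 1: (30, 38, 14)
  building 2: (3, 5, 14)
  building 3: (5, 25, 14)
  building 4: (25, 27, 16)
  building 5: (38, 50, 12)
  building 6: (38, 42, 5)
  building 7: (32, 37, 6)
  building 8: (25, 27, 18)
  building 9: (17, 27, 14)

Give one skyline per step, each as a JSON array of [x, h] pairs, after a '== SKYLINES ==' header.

== SKYLINES ==
[[30,14],[38,0]]
[[3,14],[5,0],[30,14],[38,0]]
[[3,14],[25,0],[30,14],[38,0]]
[[3,14],[25,16],[27,0],[30,14],[38,0]]
[[3,14],[25,16],[27,0],[30,14],[38,12],[50,0]]
[[3,14],[25,16],[27,0],[30,14],[38,12],[50,0]]
[[3,14],[25,16],[27,0],[30,14],[38,12],[50,0]]
[[3,14],[25,18],[27,0],[30,14],[38,12],[50,0]]
[[3,14],[25,18],[27,0],[30,14],[38,12],[50,0]]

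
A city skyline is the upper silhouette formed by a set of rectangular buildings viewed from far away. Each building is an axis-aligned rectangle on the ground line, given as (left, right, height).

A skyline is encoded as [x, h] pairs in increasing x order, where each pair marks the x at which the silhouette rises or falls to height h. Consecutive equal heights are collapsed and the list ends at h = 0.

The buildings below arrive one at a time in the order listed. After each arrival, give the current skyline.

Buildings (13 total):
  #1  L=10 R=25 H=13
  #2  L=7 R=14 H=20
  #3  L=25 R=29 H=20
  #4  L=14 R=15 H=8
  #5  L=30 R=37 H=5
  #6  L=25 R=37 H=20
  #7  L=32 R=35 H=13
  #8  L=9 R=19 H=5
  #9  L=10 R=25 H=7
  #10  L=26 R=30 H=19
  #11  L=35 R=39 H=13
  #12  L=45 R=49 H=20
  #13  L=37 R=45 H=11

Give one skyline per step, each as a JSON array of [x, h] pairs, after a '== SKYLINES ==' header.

== SKYLINES ==
[[10,13],[25,0]]
[[7,20],[14,13],[25,0]]
[[7,20],[14,13],[25,20],[29,0]]
[[7,20],[14,13],[25,20],[29,0]]
[[7,20],[14,13],[25,20],[29,0],[30,5],[37,0]]
[[7,20],[14,13],[25,20],[37,0]]
[[7,20],[14,13],[25,20],[37,0]]
[[7,20],[14,13],[25,20],[37,0]]
[[7,20],[14,13],[25,20],[37,0]]
[[7,20],[14,13],[25,20],[37,0]]
[[7,20],[14,13],[25,20],[37,13],[39,0]]
[[7,20],[14,13],[25,20],[37,13],[39,0],[45,20],[49,0]]
[[7,20],[14,13],[25,20],[37,13],[39,11],[45,20],[49,0]]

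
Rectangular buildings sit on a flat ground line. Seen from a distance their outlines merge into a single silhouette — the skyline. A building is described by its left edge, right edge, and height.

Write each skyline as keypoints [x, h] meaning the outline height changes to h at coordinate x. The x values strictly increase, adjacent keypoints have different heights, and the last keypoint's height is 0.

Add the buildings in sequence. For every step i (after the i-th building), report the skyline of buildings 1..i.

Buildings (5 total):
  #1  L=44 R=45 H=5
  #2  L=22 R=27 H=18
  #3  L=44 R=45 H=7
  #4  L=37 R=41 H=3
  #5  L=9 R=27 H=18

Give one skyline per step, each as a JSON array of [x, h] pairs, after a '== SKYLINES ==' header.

== SKYLINES ==
[[44,5],[45,0]]
[[22,18],[27,0],[44,5],[45,0]]
[[22,18],[27,0],[44,7],[45,0]]
[[22,18],[27,0],[37,3],[41,0],[44,7],[45,0]]
[[9,18],[27,0],[37,3],[41,0],[44,7],[45,0]]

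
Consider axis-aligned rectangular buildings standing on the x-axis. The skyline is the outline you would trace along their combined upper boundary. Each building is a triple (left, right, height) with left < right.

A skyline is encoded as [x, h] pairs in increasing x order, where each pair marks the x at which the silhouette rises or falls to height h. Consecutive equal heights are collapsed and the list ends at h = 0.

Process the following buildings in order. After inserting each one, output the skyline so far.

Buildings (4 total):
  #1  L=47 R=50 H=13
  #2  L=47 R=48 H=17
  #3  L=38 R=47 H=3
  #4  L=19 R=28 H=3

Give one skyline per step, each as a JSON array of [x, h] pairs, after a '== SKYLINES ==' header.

== SKYLINES ==
[[47,13],[50,0]]
[[47,17],[48,13],[50,0]]
[[38,3],[47,17],[48,13],[50,0]]
[[19,3],[28,0],[38,3],[47,17],[48,13],[50,0]]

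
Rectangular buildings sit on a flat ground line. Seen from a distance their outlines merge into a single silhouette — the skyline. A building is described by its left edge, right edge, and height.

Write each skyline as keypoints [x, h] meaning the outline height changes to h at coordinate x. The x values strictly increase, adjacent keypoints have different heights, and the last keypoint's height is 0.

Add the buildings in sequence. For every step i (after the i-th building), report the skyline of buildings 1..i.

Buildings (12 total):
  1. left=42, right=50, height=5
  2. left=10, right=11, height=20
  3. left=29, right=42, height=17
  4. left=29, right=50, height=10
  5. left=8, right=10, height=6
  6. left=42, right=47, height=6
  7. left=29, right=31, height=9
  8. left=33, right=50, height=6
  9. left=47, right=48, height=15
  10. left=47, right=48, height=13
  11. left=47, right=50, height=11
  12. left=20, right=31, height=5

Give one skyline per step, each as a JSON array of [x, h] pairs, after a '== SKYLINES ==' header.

== SKYLINES ==
[[42,5],[50,0]]
[[10,20],[11,0],[42,5],[50,0]]
[[10,20],[11,0],[29,17],[42,5],[50,0]]
[[10,20],[11,0],[29,17],[42,10],[50,0]]
[[8,6],[10,20],[11,0],[29,17],[42,10],[50,0]]
[[8,6],[10,20],[11,0],[29,17],[42,10],[50,0]]
[[8,6],[10,20],[11,0],[29,17],[42,10],[50,0]]
[[8,6],[10,20],[11,0],[29,17],[42,10],[50,0]]
[[8,6],[10,20],[11,0],[29,17],[42,10],[47,15],[48,10],[50,0]]
[[8,6],[10,20],[11,0],[29,17],[42,10],[47,15],[48,10],[50,0]]
[[8,6],[10,20],[11,0],[29,17],[42,10],[47,15],[48,11],[50,0]]
[[8,6],[10,20],[11,0],[20,5],[29,17],[42,10],[47,15],[48,11],[50,0]]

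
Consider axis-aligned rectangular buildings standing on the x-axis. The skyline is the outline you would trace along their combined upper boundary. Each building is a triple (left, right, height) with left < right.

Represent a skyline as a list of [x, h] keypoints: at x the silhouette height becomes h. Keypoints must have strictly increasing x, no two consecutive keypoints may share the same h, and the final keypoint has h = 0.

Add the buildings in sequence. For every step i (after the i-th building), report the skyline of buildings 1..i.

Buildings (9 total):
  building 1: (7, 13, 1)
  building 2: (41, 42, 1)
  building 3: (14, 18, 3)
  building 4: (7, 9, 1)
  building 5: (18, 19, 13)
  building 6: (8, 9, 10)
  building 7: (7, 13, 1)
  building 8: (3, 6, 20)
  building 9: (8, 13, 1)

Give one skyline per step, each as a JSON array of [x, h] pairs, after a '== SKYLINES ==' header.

== SKYLINES ==
[[7,1],[13,0]]
[[7,1],[13,0],[41,1],[42,0]]
[[7,1],[13,0],[14,3],[18,0],[41,1],[42,0]]
[[7,1],[13,0],[14,3],[18,0],[41,1],[42,0]]
[[7,1],[13,0],[14,3],[18,13],[19,0],[41,1],[42,0]]
[[7,1],[8,10],[9,1],[13,0],[14,3],[18,13],[19,0],[41,1],[42,0]]
[[7,1],[8,10],[9,1],[13,0],[14,3],[18,13],[19,0],[41,1],[42,0]]
[[3,20],[6,0],[7,1],[8,10],[9,1],[13,0],[14,3],[18,13],[19,0],[41,1],[42,0]]
[[3,20],[6,0],[7,1],[8,10],[9,1],[13,0],[14,3],[18,13],[19,0],[41,1],[42,0]]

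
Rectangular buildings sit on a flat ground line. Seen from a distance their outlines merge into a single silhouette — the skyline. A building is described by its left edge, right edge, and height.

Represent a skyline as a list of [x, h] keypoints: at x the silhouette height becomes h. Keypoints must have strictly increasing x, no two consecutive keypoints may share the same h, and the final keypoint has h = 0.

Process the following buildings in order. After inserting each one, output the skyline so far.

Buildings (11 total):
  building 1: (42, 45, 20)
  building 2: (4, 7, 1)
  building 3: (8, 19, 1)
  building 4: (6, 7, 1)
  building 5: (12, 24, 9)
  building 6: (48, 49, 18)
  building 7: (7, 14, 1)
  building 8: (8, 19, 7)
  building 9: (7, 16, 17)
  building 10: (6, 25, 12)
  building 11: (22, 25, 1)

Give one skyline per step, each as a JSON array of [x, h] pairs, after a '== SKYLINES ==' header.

== SKYLINES ==
[[42,20],[45,0]]
[[4,1],[7,0],[42,20],[45,0]]
[[4,1],[7,0],[8,1],[19,0],[42,20],[45,0]]
[[4,1],[7,0],[8,1],[19,0],[42,20],[45,0]]
[[4,1],[7,0],[8,1],[12,9],[24,0],[42,20],[45,0]]
[[4,1],[7,0],[8,1],[12,9],[24,0],[42,20],[45,0],[48,18],[49,0]]
[[4,1],[12,9],[24,0],[42,20],[45,0],[48,18],[49,0]]
[[4,1],[8,7],[12,9],[24,0],[42,20],[45,0],[48,18],[49,0]]
[[4,1],[7,17],[16,9],[24,0],[42,20],[45,0],[48,18],[49,0]]
[[4,1],[6,12],[7,17],[16,12],[25,0],[42,20],[45,0],[48,18],[49,0]]
[[4,1],[6,12],[7,17],[16,12],[25,0],[42,20],[45,0],[48,18],[49,0]]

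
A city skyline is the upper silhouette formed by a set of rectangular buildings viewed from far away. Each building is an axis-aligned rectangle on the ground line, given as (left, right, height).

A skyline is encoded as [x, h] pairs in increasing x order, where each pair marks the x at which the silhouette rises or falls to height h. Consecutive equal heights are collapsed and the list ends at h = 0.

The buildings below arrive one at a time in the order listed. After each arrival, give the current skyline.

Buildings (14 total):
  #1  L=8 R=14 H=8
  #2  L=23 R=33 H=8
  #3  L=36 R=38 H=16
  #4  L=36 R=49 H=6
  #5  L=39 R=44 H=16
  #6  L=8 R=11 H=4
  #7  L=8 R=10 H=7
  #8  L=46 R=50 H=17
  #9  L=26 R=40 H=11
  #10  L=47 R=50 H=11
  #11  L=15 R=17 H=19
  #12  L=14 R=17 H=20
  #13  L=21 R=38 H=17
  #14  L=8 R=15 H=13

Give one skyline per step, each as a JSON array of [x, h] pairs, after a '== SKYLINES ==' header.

== SKYLINES ==
[[8,8],[14,0]]
[[8,8],[14,0],[23,8],[33,0]]
[[8,8],[14,0],[23,8],[33,0],[36,16],[38,0]]
[[8,8],[14,0],[23,8],[33,0],[36,16],[38,6],[49,0]]
[[8,8],[14,0],[23,8],[33,0],[36,16],[38,6],[39,16],[44,6],[49,0]]
[[8,8],[14,0],[23,8],[33,0],[36,16],[38,6],[39,16],[44,6],[49,0]]
[[8,8],[14,0],[23,8],[33,0],[36,16],[38,6],[39,16],[44,6],[49,0]]
[[8,8],[14,0],[23,8],[33,0],[36,16],[38,6],[39,16],[44,6],[46,17],[50,0]]
[[8,8],[14,0],[23,8],[26,11],[36,16],[38,11],[39,16],[44,6],[46,17],[50,0]]
[[8,8],[14,0],[23,8],[26,11],[36,16],[38,11],[39,16],[44,6],[46,17],[50,0]]
[[8,8],[14,0],[15,19],[17,0],[23,8],[26,11],[36,16],[38,11],[39,16],[44,6],[46,17],[50,0]]
[[8,8],[14,20],[17,0],[23,8],[26,11],[36,16],[38,11],[39,16],[44,6],[46,17],[50,0]]
[[8,8],[14,20],[17,0],[21,17],[38,11],[39,16],[44,6],[46,17],[50,0]]
[[8,13],[14,20],[17,0],[21,17],[38,11],[39,16],[44,6],[46,17],[50,0]]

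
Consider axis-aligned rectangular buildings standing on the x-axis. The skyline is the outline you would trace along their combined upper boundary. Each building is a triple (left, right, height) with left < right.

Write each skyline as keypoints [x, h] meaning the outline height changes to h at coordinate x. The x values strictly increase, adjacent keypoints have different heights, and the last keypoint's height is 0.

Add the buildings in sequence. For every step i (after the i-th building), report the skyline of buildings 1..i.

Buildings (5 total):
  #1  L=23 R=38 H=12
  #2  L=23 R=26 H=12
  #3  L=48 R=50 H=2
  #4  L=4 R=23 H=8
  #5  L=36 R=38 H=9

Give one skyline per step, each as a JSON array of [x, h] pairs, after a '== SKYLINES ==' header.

== SKYLINES ==
[[23,12],[38,0]]
[[23,12],[38,0]]
[[23,12],[38,0],[48,2],[50,0]]
[[4,8],[23,12],[38,0],[48,2],[50,0]]
[[4,8],[23,12],[38,0],[48,2],[50,0]]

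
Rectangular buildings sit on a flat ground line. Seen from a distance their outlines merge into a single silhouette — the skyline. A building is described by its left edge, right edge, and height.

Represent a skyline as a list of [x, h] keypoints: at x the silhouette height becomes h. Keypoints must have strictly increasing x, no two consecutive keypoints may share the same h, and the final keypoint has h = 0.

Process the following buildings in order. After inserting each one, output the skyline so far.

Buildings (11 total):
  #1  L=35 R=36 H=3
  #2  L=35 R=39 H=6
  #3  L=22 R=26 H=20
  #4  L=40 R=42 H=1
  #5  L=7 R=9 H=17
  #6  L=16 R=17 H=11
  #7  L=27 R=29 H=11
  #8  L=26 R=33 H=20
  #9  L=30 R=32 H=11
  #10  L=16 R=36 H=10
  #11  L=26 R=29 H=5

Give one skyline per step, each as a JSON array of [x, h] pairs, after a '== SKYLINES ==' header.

== SKYLINES ==
[[35,3],[36,0]]
[[35,6],[39,0]]
[[22,20],[26,0],[35,6],[39,0]]
[[22,20],[26,0],[35,6],[39,0],[40,1],[42,0]]
[[7,17],[9,0],[22,20],[26,0],[35,6],[39,0],[40,1],[42,0]]
[[7,17],[9,0],[16,11],[17,0],[22,20],[26,0],[35,6],[39,0],[40,1],[42,0]]
[[7,17],[9,0],[16,11],[17,0],[22,20],[26,0],[27,11],[29,0],[35,6],[39,0],[40,1],[42,0]]
[[7,17],[9,0],[16,11],[17,0],[22,20],[33,0],[35,6],[39,0],[40,1],[42,0]]
[[7,17],[9,0],[16,11],[17,0],[22,20],[33,0],[35,6],[39,0],[40,1],[42,0]]
[[7,17],[9,0],[16,11],[17,10],[22,20],[33,10],[36,6],[39,0],[40,1],[42,0]]
[[7,17],[9,0],[16,11],[17,10],[22,20],[33,10],[36,6],[39,0],[40,1],[42,0]]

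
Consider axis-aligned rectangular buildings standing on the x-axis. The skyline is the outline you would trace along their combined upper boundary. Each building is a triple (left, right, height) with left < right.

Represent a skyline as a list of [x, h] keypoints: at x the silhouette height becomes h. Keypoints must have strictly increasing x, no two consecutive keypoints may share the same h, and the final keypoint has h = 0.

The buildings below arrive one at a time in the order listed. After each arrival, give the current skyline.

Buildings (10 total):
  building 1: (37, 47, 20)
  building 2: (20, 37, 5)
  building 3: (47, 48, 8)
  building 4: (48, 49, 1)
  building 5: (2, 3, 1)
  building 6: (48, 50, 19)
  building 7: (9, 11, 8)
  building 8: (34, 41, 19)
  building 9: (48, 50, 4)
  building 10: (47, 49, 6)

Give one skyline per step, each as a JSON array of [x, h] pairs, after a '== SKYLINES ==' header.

== SKYLINES ==
[[37,20],[47,0]]
[[20,5],[37,20],[47,0]]
[[20,5],[37,20],[47,8],[48,0]]
[[20,5],[37,20],[47,8],[48,1],[49,0]]
[[2,1],[3,0],[20,5],[37,20],[47,8],[48,1],[49,0]]
[[2,1],[3,0],[20,5],[37,20],[47,8],[48,19],[50,0]]
[[2,1],[3,0],[9,8],[11,0],[20,5],[37,20],[47,8],[48,19],[50,0]]
[[2,1],[3,0],[9,8],[11,0],[20,5],[34,19],[37,20],[47,8],[48,19],[50,0]]
[[2,1],[3,0],[9,8],[11,0],[20,5],[34,19],[37,20],[47,8],[48,19],[50,0]]
[[2,1],[3,0],[9,8],[11,0],[20,5],[34,19],[37,20],[47,8],[48,19],[50,0]]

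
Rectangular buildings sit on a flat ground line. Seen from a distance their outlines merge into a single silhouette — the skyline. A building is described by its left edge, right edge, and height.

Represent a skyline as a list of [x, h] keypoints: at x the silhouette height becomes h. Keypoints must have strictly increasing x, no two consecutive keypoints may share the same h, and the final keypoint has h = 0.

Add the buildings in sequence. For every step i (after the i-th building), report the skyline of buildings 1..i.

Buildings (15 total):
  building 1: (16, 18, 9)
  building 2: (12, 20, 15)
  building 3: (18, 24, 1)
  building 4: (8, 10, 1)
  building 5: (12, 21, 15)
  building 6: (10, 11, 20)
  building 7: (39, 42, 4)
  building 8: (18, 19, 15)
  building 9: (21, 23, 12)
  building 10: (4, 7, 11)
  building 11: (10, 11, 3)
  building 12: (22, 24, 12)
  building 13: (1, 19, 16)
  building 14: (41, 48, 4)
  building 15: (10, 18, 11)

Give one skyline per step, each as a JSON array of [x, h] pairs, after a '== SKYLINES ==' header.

== SKYLINES ==
[[16,9],[18,0]]
[[12,15],[20,0]]
[[12,15],[20,1],[24,0]]
[[8,1],[10,0],[12,15],[20,1],[24,0]]
[[8,1],[10,0],[12,15],[21,1],[24,0]]
[[8,1],[10,20],[11,0],[12,15],[21,1],[24,0]]
[[8,1],[10,20],[11,0],[12,15],[21,1],[24,0],[39,4],[42,0]]
[[8,1],[10,20],[11,0],[12,15],[21,1],[24,0],[39,4],[42,0]]
[[8,1],[10,20],[11,0],[12,15],[21,12],[23,1],[24,0],[39,4],[42,0]]
[[4,11],[7,0],[8,1],[10,20],[11,0],[12,15],[21,12],[23,1],[24,0],[39,4],[42,0]]
[[4,11],[7,0],[8,1],[10,20],[11,0],[12,15],[21,12],[23,1],[24,0],[39,4],[42,0]]
[[4,11],[7,0],[8,1],[10,20],[11,0],[12,15],[21,12],[24,0],[39,4],[42,0]]
[[1,16],[10,20],[11,16],[19,15],[21,12],[24,0],[39,4],[42,0]]
[[1,16],[10,20],[11,16],[19,15],[21,12],[24,0],[39,4],[48,0]]
[[1,16],[10,20],[11,16],[19,15],[21,12],[24,0],[39,4],[48,0]]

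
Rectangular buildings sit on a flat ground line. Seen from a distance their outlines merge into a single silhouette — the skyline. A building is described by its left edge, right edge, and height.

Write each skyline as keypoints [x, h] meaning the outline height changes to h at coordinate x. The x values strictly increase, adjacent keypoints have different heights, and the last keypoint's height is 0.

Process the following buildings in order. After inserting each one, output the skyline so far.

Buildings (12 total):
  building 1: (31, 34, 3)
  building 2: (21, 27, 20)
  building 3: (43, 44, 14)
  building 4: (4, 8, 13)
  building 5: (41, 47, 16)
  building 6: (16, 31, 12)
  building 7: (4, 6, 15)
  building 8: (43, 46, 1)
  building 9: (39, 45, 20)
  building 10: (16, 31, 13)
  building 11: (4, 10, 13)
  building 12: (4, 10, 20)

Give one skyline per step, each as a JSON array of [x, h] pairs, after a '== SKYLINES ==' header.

== SKYLINES ==
[[31,3],[34,0]]
[[21,20],[27,0],[31,3],[34,0]]
[[21,20],[27,0],[31,3],[34,0],[43,14],[44,0]]
[[4,13],[8,0],[21,20],[27,0],[31,3],[34,0],[43,14],[44,0]]
[[4,13],[8,0],[21,20],[27,0],[31,3],[34,0],[41,16],[47,0]]
[[4,13],[8,0],[16,12],[21,20],[27,12],[31,3],[34,0],[41,16],[47,0]]
[[4,15],[6,13],[8,0],[16,12],[21,20],[27,12],[31,3],[34,0],[41,16],[47,0]]
[[4,15],[6,13],[8,0],[16,12],[21,20],[27,12],[31,3],[34,0],[41,16],[47,0]]
[[4,15],[6,13],[8,0],[16,12],[21,20],[27,12],[31,3],[34,0],[39,20],[45,16],[47,0]]
[[4,15],[6,13],[8,0],[16,13],[21,20],[27,13],[31,3],[34,0],[39,20],[45,16],[47,0]]
[[4,15],[6,13],[10,0],[16,13],[21,20],[27,13],[31,3],[34,0],[39,20],[45,16],[47,0]]
[[4,20],[10,0],[16,13],[21,20],[27,13],[31,3],[34,0],[39,20],[45,16],[47,0]]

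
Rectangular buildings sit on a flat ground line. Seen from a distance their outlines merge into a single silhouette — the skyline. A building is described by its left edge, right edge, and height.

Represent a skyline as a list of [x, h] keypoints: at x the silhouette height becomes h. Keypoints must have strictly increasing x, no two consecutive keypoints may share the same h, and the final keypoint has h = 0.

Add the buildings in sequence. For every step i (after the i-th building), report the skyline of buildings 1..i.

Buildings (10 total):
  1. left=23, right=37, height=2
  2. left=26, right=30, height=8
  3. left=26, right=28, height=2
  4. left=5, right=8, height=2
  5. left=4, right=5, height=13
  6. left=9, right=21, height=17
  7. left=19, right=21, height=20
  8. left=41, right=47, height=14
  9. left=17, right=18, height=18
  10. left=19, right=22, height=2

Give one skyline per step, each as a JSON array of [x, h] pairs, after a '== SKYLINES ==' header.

== SKYLINES ==
[[23,2],[37,0]]
[[23,2],[26,8],[30,2],[37,0]]
[[23,2],[26,8],[30,2],[37,0]]
[[5,2],[8,0],[23,2],[26,8],[30,2],[37,0]]
[[4,13],[5,2],[8,0],[23,2],[26,8],[30,2],[37,0]]
[[4,13],[5,2],[8,0],[9,17],[21,0],[23,2],[26,8],[30,2],[37,0]]
[[4,13],[5,2],[8,0],[9,17],[19,20],[21,0],[23,2],[26,8],[30,2],[37,0]]
[[4,13],[5,2],[8,0],[9,17],[19,20],[21,0],[23,2],[26,8],[30,2],[37,0],[41,14],[47,0]]
[[4,13],[5,2],[8,0],[9,17],[17,18],[18,17],[19,20],[21,0],[23,2],[26,8],[30,2],[37,0],[41,14],[47,0]]
[[4,13],[5,2],[8,0],[9,17],[17,18],[18,17],[19,20],[21,2],[22,0],[23,2],[26,8],[30,2],[37,0],[41,14],[47,0]]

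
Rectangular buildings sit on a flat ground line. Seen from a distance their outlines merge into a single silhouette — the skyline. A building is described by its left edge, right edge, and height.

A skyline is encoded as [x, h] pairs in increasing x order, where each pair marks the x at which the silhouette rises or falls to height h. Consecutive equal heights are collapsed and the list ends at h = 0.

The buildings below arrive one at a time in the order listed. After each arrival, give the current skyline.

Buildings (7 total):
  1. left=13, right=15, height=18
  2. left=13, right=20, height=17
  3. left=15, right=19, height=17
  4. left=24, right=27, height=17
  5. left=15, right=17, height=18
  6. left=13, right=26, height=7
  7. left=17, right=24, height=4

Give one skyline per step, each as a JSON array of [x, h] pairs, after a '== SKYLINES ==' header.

== SKYLINES ==
[[13,18],[15,0]]
[[13,18],[15,17],[20,0]]
[[13,18],[15,17],[20,0]]
[[13,18],[15,17],[20,0],[24,17],[27,0]]
[[13,18],[17,17],[20,0],[24,17],[27,0]]
[[13,18],[17,17],[20,7],[24,17],[27,0]]
[[13,18],[17,17],[20,7],[24,17],[27,0]]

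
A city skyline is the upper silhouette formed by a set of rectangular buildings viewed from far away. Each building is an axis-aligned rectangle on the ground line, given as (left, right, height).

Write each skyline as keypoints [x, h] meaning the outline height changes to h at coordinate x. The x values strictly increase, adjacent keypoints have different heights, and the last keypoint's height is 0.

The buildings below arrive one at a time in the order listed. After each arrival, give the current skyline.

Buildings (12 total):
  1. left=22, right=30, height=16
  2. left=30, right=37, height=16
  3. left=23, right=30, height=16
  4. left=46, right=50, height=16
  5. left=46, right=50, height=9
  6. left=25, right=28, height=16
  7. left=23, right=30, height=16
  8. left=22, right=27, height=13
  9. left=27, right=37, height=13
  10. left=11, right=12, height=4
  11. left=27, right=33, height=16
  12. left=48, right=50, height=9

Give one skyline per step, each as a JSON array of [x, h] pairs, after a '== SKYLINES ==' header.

== SKYLINES ==
[[22,16],[30,0]]
[[22,16],[37,0]]
[[22,16],[37,0]]
[[22,16],[37,0],[46,16],[50,0]]
[[22,16],[37,0],[46,16],[50,0]]
[[22,16],[37,0],[46,16],[50,0]]
[[22,16],[37,0],[46,16],[50,0]]
[[22,16],[37,0],[46,16],[50,0]]
[[22,16],[37,0],[46,16],[50,0]]
[[11,4],[12,0],[22,16],[37,0],[46,16],[50,0]]
[[11,4],[12,0],[22,16],[37,0],[46,16],[50,0]]
[[11,4],[12,0],[22,16],[37,0],[46,16],[50,0]]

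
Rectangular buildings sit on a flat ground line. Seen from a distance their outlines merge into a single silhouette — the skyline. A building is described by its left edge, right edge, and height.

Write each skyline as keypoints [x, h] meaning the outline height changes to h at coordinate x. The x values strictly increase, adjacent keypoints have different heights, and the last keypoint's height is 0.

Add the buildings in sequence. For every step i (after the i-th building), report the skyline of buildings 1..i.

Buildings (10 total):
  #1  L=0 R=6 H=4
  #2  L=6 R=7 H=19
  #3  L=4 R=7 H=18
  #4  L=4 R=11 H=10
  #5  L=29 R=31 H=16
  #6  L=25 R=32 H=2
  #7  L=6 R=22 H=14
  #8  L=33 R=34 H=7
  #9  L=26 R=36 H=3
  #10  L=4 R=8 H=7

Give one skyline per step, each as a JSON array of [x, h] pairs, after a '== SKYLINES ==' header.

== SKYLINES ==
[[0,4],[6,0]]
[[0,4],[6,19],[7,0]]
[[0,4],[4,18],[6,19],[7,0]]
[[0,4],[4,18],[6,19],[7,10],[11,0]]
[[0,4],[4,18],[6,19],[7,10],[11,0],[29,16],[31,0]]
[[0,4],[4,18],[6,19],[7,10],[11,0],[25,2],[29,16],[31,2],[32,0]]
[[0,4],[4,18],[6,19],[7,14],[22,0],[25,2],[29,16],[31,2],[32,0]]
[[0,4],[4,18],[6,19],[7,14],[22,0],[25,2],[29,16],[31,2],[32,0],[33,7],[34,0]]
[[0,4],[4,18],[6,19],[7,14],[22,0],[25,2],[26,3],[29,16],[31,3],[33,7],[34,3],[36,0]]
[[0,4],[4,18],[6,19],[7,14],[22,0],[25,2],[26,3],[29,16],[31,3],[33,7],[34,3],[36,0]]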